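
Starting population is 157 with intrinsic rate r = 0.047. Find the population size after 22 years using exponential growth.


r*t = 0.047 * 22 = 1.034
exp(1.034) = 2.81229
N = 157 * 2.81229 = 441.530 ≈ 442

442


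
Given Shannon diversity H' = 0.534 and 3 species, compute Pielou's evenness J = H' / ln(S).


ln(3) = 1.09861
J = H' / ln(S) = 0.534 / 1.09861 = 0.486069 ≈ 0.4861

0.4861


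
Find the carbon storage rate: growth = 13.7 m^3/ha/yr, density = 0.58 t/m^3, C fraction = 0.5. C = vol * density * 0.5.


C = 13.7 * 0.58 * 0.5 = 3.973 ≈ 3.97 t C/ha/yr

3.97 t C/ha/yr


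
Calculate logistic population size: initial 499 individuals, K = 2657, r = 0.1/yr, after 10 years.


(K - N0)/N0 = (2657 - 499)/499 = 2158/499 = 4.32465
r*t = 0.1 * 10 = 1; exp(-1) = 0.367879
4.32465 * 0.367879 = 1.59095
1 + 1.59095 = 2.59095
N = 2657 / 2.59095 = 1025.49 ≈ 1025

1025


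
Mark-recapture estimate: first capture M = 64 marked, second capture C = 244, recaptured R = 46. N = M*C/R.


N = M * C / R = 64 * 244 / 46 = 15616 / 46 = 339.48 ≈ 339

339 individuals


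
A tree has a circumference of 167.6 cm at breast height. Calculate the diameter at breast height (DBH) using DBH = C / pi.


DBH = C / pi = 167.6 / 3.141593 = 53.3487 ≈ 53.35 cm

53.35 cm


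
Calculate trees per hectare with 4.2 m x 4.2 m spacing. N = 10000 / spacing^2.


N = 10000 / 4.2^2 = 10000 / 17.64 = 566.893 ≈ 567 trees/ha

567 trees/ha


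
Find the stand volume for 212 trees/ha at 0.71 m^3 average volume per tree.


V_stand = 212 * 0.71 = 150.52 ≈ 150.5 m^3/ha

150.5 m^3/ha


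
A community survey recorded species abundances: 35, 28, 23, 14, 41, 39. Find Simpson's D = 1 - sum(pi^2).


Total N = 35 + 28 + 23 + 14 + 41 + 39 = 180
Per-species terms:
  p = 35/180 = 0.194444; p^2 = 0.194444^2 = 0.037808
  p = 28/180 = 0.155556; p^2 = 0.155556^2 = 0.024198
  p = 23/180 = 0.127778; p^2 = 0.127778^2 = 0.016327
  p = 14/180 = 0.077778; p^2 = 0.077778^2 = 0.006049
  p = 41/180 = 0.227778; p^2 = 0.227778^2 = 0.051883
  p = 39/180 = 0.216667; p^2 = 0.216667^2 = 0.046945
sum(p^2) = 0.037808 + 0.024198 + 0.016327 + 0.006049 + 0.051883 + 0.046945 = 0.183210
D = 1 - 0.183210 = 0.816790 ≈ 0.8168

0.8168


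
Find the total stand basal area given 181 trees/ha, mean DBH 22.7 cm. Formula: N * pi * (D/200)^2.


(D/200)^2 = (22.7/200)^2 = 0.1135^2 = 0.01288225
Individual BA = 3.141593 * 0.01288225 = 0.0404708 m^2
Stand BA = 181 * 0.0404708 = 7.32521 ≈ 7.33 m^2/ha

7.33 m^2/ha


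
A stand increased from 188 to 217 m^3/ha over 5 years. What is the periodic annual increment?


PAI = (V2 - V1) / period = (217 - 188) / 5 = 29 / 5 = 5.80 m^3/ha/yr

5.80 m^3/ha/yr


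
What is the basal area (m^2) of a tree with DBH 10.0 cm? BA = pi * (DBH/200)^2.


D/200 = 10.0/200 = 0.05 m
(D/200)^2 = 0.05^2 = 0.0025
BA = 3.141593 * 0.0025 = 0.00785398 ≈ 0.0079 m^2

0.0079 m^2


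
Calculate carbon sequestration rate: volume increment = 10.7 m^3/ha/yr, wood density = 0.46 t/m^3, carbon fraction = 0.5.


C = 10.7 * 0.46 * 0.5 = 2.461 ≈ 2.46 t C/ha/yr

2.46 t C/ha/yr


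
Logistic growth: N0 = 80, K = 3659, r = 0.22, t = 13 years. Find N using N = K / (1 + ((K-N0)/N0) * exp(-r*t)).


(K - N0)/N0 = (3659 - 80)/80 = 3579/80 = 44.7375
r*t = 0.22 * 13 = 2.86; exp(-2.86) = 0.0572688
44.7375 * 0.0572688 = 2.56206
1 + 2.56206 = 3.56206
N = 3659 / 3.56206 = 1027.21 ≈ 1027

1027


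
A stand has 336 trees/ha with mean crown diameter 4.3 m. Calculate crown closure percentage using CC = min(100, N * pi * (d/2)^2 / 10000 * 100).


(d/2)^2 = (4.3/2)^2 = 2.15^2 = 4.6225
Crown area = 3.141593 * 4.6225 = 14.5220 m^2
N * area / 10000 * 100 = 336 * 14.5220 / 10000 * 100 = 48.7939
CC = min(100, 48.7939) = 48.7939 ≈ 48.8%

48.8%


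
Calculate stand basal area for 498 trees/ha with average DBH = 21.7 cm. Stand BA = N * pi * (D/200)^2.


(D/200)^2 = (21.7/200)^2 = 0.1085^2 = 0.01177225
Individual BA = 3.141593 * 0.01177225 = 0.0369836 m^2
Stand BA = 498 * 0.0369836 = 18.4178 ≈ 18.42 m^2/ha

18.42 m^2/ha


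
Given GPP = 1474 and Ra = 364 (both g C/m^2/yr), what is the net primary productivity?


NPP = GPP - Ra = 1474 - 364 = 1110 g C/m^2/yr

1110 g C/m^2/yr


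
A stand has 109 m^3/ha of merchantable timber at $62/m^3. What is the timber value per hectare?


Value = 109 * 62 = $6758/ha

$6758/ha


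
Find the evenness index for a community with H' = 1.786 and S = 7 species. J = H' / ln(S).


ln(7) = 1.94591
J = H' / ln(S) = 1.786 / 1.94591 = 0.917823 ≈ 0.9178

0.9178


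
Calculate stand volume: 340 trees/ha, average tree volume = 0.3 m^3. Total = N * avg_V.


V_stand = 340 * 0.3 = 102.0 m^3/ha

102.0 m^3/ha


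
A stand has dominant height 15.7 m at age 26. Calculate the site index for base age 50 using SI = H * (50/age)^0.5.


50/26 = 1.92308
(1.92308)^0.5 = 1.38675
SI = 15.7 * 1.38675 = 21.7720 ≈ 21.8 m

21.8 m


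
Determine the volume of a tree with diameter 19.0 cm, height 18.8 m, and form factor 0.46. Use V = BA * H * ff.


(D/200)^2 = (19.0/200)^2 = 0.095^2 = 0.009025
BA = 3.141593 * 0.009025 = 0.0283529 m^2
V = 0.0283529 * 18.8 * 0.46 = 0.245196 ≈ 0.245 m^3

0.245 m^3


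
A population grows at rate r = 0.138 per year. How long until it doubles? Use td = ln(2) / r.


td = ln(2) / 0.138 = 0.693147 / 0.138 = 5.02280 ≈ 5.0 years

5.0 years


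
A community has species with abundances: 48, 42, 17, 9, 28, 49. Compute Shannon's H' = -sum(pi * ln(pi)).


Total N = 48 + 42 + 17 + 9 + 28 + 49 = 193
Per-species terms:
  p = 48/193 = 0.248705; ln(p) = -1.391488; p*ln(p) = 0.248705 * (-1.391488) = -0.346070
  p = 42/193 = 0.217617; ln(p) = -1.525019; p*ln(p) = 0.217617 * (-1.525019) = -0.331870
  p = 17/193 = 0.088083; ln(p) = -2.429476; p*ln(p) = 0.088083 * (-2.429476) = -0.213996
  p = 9/193 = 0.046632; ln(p) = -3.065468; p*ln(p) = 0.046632 * (-3.065468) = -0.142949
  p = 28/193 = 0.145078; ln(p) = -1.930484; p*ln(p) = 0.145078 * (-1.930484) = -0.280071
  p = 49/193 = 0.253886; ln(p) = -1.370870; p*ln(p) = 0.253886 * (-1.370870) = -0.348045
sum(p*ln(p)) = (-0.346070) + (-0.331870) + (-0.213996) + (-0.142949) + (-0.280071) + (-0.348045) = -1.663001
H' = -(-1.663001) = 1.663001 ≈ 1.6630

1.6630


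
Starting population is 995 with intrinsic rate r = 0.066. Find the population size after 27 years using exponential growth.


r*t = 0.066 * 27 = 1.782
exp(1.782) = 5.94173
N = 995 * 5.94173 = 5912.02 ≈ 5912

5912


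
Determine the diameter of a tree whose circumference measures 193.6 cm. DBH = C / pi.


DBH = C / pi = 193.6 / 3.141593 = 61.6248 ≈ 61.62 cm

61.62 cm


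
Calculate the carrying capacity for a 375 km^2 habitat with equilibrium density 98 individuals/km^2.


K = 98 * 375 = 36750 individuals

36750 individuals


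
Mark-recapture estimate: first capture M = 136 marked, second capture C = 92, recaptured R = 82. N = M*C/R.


N = M * C / R = 136 * 92 / 82 = 12512 / 82 = 152.59 ≈ 153

153 individuals


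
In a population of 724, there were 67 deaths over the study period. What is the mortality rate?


Mortality rate = 67 / 724 = 0.092541 ≈ 0.0925

0.0925


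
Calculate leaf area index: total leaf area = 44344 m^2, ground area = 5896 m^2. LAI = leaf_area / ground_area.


LAI = 44344 / 5896 = 7.5210 ≈ 7.52

7.52


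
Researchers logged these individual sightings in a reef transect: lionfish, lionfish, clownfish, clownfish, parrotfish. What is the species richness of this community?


Total individuals logged = 5
Distinct species (count of individuals): lionfish (2), clownfish (2), parrotfish (1)
Species richness = number of distinct species = 3

3


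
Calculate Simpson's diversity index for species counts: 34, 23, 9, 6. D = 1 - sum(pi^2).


Total N = 34 + 23 + 9 + 6 = 72
Per-species terms:
  p = 34/72 = 0.472222; p^2 = 0.472222^2 = 0.222994
  p = 23/72 = 0.319444; p^2 = 0.319444^2 = 0.102044
  p = 9/72 = 0.125000; p^2 = 0.125000^2 = 0.015625
  p = 6/72 = 0.083333; p^2 = 0.083333^2 = 0.006944
sum(p^2) = 0.222994 + 0.102044 + 0.015625 + 0.006944 = 0.347607
D = 1 - 0.347607 = 0.652393 ≈ 0.6524

0.6524


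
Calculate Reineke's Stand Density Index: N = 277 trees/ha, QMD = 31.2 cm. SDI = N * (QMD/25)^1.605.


QMD/25 = 31.2/25 = 1.248
(1.248)^1.605 = exp(1.605 * ln(1.248)) = exp(1.605 * 0.221542) = exp(0.355575) = 1.42700
SDI = 277 * 1.42700 = 395.279 ≈ 395

395


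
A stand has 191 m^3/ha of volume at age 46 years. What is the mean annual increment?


MAI = 191 / 46 = 4.1522 ≈ 4.15 m^3/ha/yr

4.15 m^3/ha/yr


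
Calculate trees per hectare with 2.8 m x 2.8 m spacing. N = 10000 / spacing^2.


N = 10000 / 2.8^2 = 10000 / 7.84 = 1275.51 ≈ 1276 trees/ha

1276 trees/ha


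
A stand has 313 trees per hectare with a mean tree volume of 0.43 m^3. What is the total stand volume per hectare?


V_stand = 313 * 0.43 = 134.59 ≈ 134.6 m^3/ha

134.6 m^3/ha


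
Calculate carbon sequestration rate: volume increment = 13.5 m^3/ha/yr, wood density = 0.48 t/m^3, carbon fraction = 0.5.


C = 13.5 * 0.48 * 0.5 = 3.24 t C/ha/yr

3.24 t C/ha/yr


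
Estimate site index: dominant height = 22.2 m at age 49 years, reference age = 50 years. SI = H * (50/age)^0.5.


50/49 = 1.02041
(1.02041)^0.5 = 1.01015
SI = 22.2 * 1.01015 = 22.4253 ≈ 22.4 m

22.4 m


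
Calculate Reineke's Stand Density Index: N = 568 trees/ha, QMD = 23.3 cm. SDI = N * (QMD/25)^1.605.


QMD/25 = 23.3/25 = 0.932
(0.932)^1.605 = exp(1.605 * ln(0.932)) = exp(1.605 * (-0.0704225)) = exp(-0.113028) = 0.893126
SDI = 568 * 0.893126 = 507.296 ≈ 507

507


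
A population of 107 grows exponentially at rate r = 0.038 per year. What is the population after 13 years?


r*t = 0.038 * 13 = 0.494
exp(0.494) = 1.63886
N = 107 * 1.63886 = 175.358 ≈ 175

175


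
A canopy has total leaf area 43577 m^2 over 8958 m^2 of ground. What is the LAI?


LAI = 43577 / 8958 = 4.8646 ≈ 4.86

4.86


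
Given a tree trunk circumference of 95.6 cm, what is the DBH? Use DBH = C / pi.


DBH = C / pi = 95.6 / 3.141593 = 30.4304 ≈ 30.43 cm

30.43 cm


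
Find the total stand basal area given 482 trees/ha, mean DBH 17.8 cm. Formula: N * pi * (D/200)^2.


(D/200)^2 = (17.8/200)^2 = 0.089^2 = 0.007921
Individual BA = 3.141593 * 0.007921 = 0.0248846 m^2
Stand BA = 482 * 0.0248846 = 11.9944 ≈ 11.99 m^2/ha

11.99 m^2/ha


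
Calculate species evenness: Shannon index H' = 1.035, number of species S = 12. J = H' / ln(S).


ln(12) = 2.48491
J = H' / ln(S) = 1.035 / 2.48491 = 0.416514 ≈ 0.4165

0.4165


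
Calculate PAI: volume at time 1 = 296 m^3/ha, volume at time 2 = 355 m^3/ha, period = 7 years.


PAI = (V2 - V1) / period = (355 - 296) / 7 = 59 / 7 = 8.4286 ≈ 8.43 m^3/ha/yr

8.43 m^3/ha/yr


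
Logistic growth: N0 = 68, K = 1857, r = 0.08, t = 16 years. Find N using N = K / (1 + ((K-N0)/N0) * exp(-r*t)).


(K - N0)/N0 = (1857 - 68)/68 = 1789/68 = 26.3088
r*t = 0.08 * 16 = 1.28; exp(-1.28) = 0.278037
26.3088 * 0.278037 = 7.31482
1 + 7.31482 = 8.31482
N = 1857 / 8.31482 = 223.336 ≈ 223

223


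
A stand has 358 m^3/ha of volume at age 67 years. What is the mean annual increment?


MAI = 358 / 67 = 5.3433 ≈ 5.34 m^3/ha/yr

5.34 m^3/ha/yr


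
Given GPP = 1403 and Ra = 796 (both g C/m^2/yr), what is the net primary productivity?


NPP = GPP - Ra = 1403 - 796 = 607 g C/m^2/yr

607 g C/m^2/yr


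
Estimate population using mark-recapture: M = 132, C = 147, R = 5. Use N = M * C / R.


N = M * C / R = 132 * 147 / 5 = 19404 / 5 = 3880.80 ≈ 3881

3881 individuals


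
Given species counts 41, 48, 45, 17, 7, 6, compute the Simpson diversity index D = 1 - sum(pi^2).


Total N = 41 + 48 + 45 + 17 + 7 + 6 = 164
Per-species terms:
  p = 41/164 = 0.250000; p^2 = 0.250000^2 = 0.062500
  p = 48/164 = 0.292683; p^2 = 0.292683^2 = 0.085663
  p = 45/164 = 0.274390; p^2 = 0.274390^2 = 0.075290
  p = 17/164 = 0.103659; p^2 = 0.103659^2 = 0.010745
  p = 7/164 = 0.042683; p^2 = 0.042683^2 = 0.001822
  p = 6/164 = 0.036585; p^2 = 0.036585^2 = 0.001338
sum(p^2) = 0.062500 + 0.085663 + 0.075290 + 0.010745 + 0.001822 + 0.001338 = 0.237358
D = 1 - 0.237358 = 0.762642 ≈ 0.7626

0.7626


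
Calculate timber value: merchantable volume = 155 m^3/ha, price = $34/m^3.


Value = 155 * 34 = $5270/ha

$5270/ha


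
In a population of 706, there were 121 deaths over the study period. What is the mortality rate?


Mortality rate = 121 / 706 = 0.171388 ≈ 0.1714

0.1714


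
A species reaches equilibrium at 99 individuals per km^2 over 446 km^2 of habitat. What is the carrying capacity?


K = 99 * 446 = 44154 individuals

44154 individuals


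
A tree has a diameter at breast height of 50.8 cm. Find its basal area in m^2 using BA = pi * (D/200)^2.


D/200 = 50.8/200 = 0.254 m
(D/200)^2 = 0.254^2 = 0.064516
BA = 3.141593 * 0.064516 = 0.202683 ≈ 0.2027 m^2

0.2027 m^2


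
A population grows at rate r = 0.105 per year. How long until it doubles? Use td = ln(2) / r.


td = ln(2) / 0.105 = 0.693147 / 0.105 = 6.60140 ≈ 6.6 years

6.6 years


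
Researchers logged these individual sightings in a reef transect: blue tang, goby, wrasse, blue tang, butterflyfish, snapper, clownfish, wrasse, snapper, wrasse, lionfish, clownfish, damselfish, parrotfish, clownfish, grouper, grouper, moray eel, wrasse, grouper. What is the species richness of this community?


Total individuals logged = 20
Distinct species (count of individuals): blue tang (2), goby (1), wrasse (4), butterflyfish (1), snapper (2), clownfish (3), lionfish (1), damselfish (1), parrotfish (1), grouper (3), moray eel (1)
Species richness = number of distinct species = 11

11


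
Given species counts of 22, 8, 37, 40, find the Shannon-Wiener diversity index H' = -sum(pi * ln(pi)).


Total N = 22 + 8 + 37 + 40 = 107
Per-species terms:
  p = 22/107 = 0.205607; ln(p) = -1.581789; p*ln(p) = 0.205607 * (-1.581789) = -0.325227
  p = 8/107 = 0.074766; ln(p) = -2.593392; p*ln(p) = 0.074766 * (-2.593392) = -0.193898
  p = 37/107 = 0.345794; ln(p) = -1.061912; p*ln(p) = 0.345794 * (-1.061912) = -0.367203
  p = 40/107 = 0.373832; ln(p) = -0.983949; p*ln(p) = 0.373832 * (-0.983949) = -0.367832
sum(p*ln(p)) = (-0.325227) + (-0.193898) + (-0.367203) + (-0.367832) = -1.254160
H' = -(-1.254160) = 1.254160 ≈ 1.2542

1.2542


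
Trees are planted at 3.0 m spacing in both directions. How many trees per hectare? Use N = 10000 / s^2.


N = 10000 / 3.0^2 = 10000 / 9 = 1111.11 ≈ 1111 trees/ha

1111 trees/ha


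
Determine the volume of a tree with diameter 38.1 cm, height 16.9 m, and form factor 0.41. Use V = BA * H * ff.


(D/200)^2 = (38.1/200)^2 = 0.1905^2 = 0.03629025
BA = 3.141593 * 0.03629025 = 0.114009 m^2
V = 0.114009 * 16.9 * 0.41 = 0.789968 ≈ 0.790 m^3

0.790 m^3


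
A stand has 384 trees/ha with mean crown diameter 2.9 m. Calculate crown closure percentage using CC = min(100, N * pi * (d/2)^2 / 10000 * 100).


(d/2)^2 = (2.9/2)^2 = 1.45^2 = 2.1025
Crown area = 3.141593 * 2.1025 = 6.60520 m^2
N * area / 10000 * 100 = 384 * 6.60520 / 10000 * 100 = 25.3640
CC = min(100, 25.3640) = 25.3640 ≈ 25.4%

25.4%


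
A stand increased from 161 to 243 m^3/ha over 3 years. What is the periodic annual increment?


PAI = (V2 - V1) / period = (243 - 161) / 3 = 82 / 3 = 27.3333 ≈ 27.33 m^3/ha/yr

27.33 m^3/ha/yr


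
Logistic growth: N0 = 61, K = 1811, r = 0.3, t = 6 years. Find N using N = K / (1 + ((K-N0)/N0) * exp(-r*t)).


(K - N0)/N0 = (1811 - 61)/61 = 1750/61 = 28.6885
r*t = 0.3 * 6 = 1.8; exp(-1.8) = 0.165299
28.6885 * 0.165299 = 4.74218
1 + 4.74218 = 5.74218
N = 1811 / 5.74218 = 315.385 ≈ 315

315


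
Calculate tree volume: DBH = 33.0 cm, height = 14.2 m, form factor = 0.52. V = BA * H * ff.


(D/200)^2 = (33.0/200)^2 = 0.165^2 = 0.027225
BA = 3.141593 * 0.027225 = 0.0855299 m^2
V = 0.0855299 * 14.2 * 0.52 = 0.631553 ≈ 0.632 m^3

0.632 m^3


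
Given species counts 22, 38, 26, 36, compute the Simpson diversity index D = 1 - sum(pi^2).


Total N = 22 + 38 + 26 + 36 = 122
Per-species terms:
  p = 22/122 = 0.180328; p^2 = 0.180328^2 = 0.032518
  p = 38/122 = 0.311475; p^2 = 0.311475^2 = 0.097017
  p = 26/122 = 0.213115; p^2 = 0.213115^2 = 0.045418
  p = 36/122 = 0.295082; p^2 = 0.295082^2 = 0.087073
sum(p^2) = 0.032518 + 0.097017 + 0.045418 + 0.087073 = 0.262026
D = 1 - 0.262026 = 0.737974 ≈ 0.7380

0.7380


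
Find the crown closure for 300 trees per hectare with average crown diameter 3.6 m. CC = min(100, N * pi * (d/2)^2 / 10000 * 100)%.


(d/2)^2 = (3.6/2)^2 = 1.8^2 = 3.24
Crown area = 3.141593 * 3.24 = 10.1788 m^2
N * area / 10000 * 100 = 300 * 10.1788 / 10000 * 100 = 30.5364
CC = min(100, 30.5364) = 30.5364 ≈ 30.5%

30.5%


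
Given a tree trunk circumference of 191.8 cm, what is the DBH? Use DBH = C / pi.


DBH = C / pi = 191.8 / 3.141593 = 61.0518 ≈ 61.05 cm

61.05 cm


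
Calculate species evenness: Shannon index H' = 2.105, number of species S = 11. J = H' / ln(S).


ln(11) = 2.39790
J = H' / ln(S) = 2.105 / 2.39790 = 0.877851 ≈ 0.8779

0.8779


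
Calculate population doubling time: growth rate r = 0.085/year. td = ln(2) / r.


td = ln(2) / 0.085 = 0.693147 / 0.085 = 8.15467 ≈ 8.2 years

8.2 years


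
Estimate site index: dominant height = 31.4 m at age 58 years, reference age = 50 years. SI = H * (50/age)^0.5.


50/58 = 0.862069
(0.862069)^0.5 = 0.928477
SI = 31.4 * 0.928477 = 29.1542 ≈ 29.2 m

29.2 m


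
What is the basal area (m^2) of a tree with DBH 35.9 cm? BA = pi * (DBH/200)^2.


D/200 = 35.9/200 = 0.1795 m
(D/200)^2 = 0.1795^2 = 0.03222025
BA = 3.141593 * 0.03222025 = 0.101223 ≈ 0.1012 m^2

0.1012 m^2


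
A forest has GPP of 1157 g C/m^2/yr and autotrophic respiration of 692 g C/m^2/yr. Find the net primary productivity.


NPP = GPP - Ra = 1157 - 692 = 465 g C/m^2/yr

465 g C/m^2/yr


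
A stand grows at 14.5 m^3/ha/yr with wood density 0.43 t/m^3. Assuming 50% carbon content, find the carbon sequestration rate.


C = 14.5 * 0.43 * 0.5 = 3.1175 ≈ 3.12 t C/ha/yr

3.12 t C/ha/yr


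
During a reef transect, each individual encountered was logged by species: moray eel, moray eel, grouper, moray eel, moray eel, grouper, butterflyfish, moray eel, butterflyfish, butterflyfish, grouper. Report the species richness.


Total individuals logged = 11
Distinct species (count of individuals): moray eel (5), grouper (3), butterflyfish (3)
Species richness = number of distinct species = 3

3


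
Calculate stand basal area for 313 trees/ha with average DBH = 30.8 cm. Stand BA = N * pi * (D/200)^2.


(D/200)^2 = (30.8/200)^2 = 0.154^2 = 0.023716
Individual BA = 3.141593 * 0.023716 = 0.0745060 m^2
Stand BA = 313 * 0.0745060 = 23.3204 ≈ 23.32 m^2/ha

23.32 m^2/ha


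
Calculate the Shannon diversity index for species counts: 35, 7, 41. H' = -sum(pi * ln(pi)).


Total N = 35 + 7 + 41 = 83
Per-species terms:
  p = 35/83 = 0.421687; ln(p) = -0.863492; p*ln(p) = 0.421687 * (-0.863492) = -0.364123
  p = 7/83 = 0.084337; ln(p) = -2.472935; p*ln(p) = 0.084337 * (-2.472935) = -0.208560
  p = 41/83 = 0.493976; ln(p) = -0.705268; p*ln(p) = 0.493976 * (-0.705268) = -0.348385
sum(p*ln(p)) = (-0.364123) + (-0.208560) + (-0.348385) = -0.921068
H' = -(-0.921068) = 0.921068 ≈ 0.9211

0.9211


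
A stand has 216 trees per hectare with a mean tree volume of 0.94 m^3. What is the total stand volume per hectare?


V_stand = 216 * 0.94 = 203.04 ≈ 203.0 m^3/ha

203.0 m^3/ha


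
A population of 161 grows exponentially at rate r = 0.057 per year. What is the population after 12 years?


r*t = 0.057 * 12 = 0.684
exp(0.684) = 1.98179
N = 161 * 1.98179 = 319.068 ≈ 319

319


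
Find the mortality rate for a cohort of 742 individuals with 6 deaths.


Mortality rate = 6 / 742 = 0.008086 ≈ 0.0081

0.0081


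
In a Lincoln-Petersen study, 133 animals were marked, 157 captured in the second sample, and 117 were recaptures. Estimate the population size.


N = M * C / R = 133 * 157 / 117 = 20881 / 117 = 178.47 ≈ 178

178 individuals


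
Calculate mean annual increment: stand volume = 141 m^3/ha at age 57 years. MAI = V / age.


MAI = 141 / 57 = 2.4737 ≈ 2.47 m^3/ha/yr

2.47 m^3/ha/yr


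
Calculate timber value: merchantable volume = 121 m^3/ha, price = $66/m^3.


Value = 121 * 66 = $7986/ha

$7986/ha


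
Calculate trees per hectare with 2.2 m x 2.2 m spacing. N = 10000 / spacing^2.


N = 10000 / 2.2^2 = 10000 / 4.84 = 2066.12 ≈ 2066 trees/ha

2066 trees/ha


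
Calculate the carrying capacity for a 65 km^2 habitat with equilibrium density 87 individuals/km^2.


K = 87 * 65 = 5655 individuals

5655 individuals


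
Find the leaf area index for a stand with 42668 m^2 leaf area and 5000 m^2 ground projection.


LAI = 42668 / 5000 = 8.5336 ≈ 8.53

8.53


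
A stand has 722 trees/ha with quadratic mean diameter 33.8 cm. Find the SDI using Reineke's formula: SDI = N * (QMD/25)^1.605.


QMD/25 = 33.8/25 = 1.352
(1.352)^1.605 = exp(1.605 * ln(1.352)) = exp(1.605 * 0.301585) = exp(0.484044) = 1.62262
SDI = 722 * 1.62262 = 1171.53 ≈ 1172

1172


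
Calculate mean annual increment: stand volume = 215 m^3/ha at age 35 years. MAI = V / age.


MAI = 215 / 35 = 6.1429 ≈ 6.14 m^3/ha/yr

6.14 m^3/ha/yr


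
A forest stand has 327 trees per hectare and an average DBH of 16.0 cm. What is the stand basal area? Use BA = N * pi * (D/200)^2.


(D/200)^2 = (16.0/200)^2 = 0.08^2 = 0.0064
Individual BA = 3.141593 * 0.0064 = 0.0201062 m^2
Stand BA = 327 * 0.0201062 = 6.57473 ≈ 6.57 m^2/ha

6.57 m^2/ha


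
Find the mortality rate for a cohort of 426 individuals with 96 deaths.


Mortality rate = 96 / 426 = 0.225352 ≈ 0.2254

0.2254


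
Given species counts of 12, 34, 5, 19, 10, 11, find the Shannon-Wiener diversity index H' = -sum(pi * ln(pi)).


Total N = 12 + 34 + 5 + 19 + 10 + 11 = 91
Per-species terms:
  p = 12/91 = 0.131868; ln(p) = -2.025954; p*ln(p) = 0.131868 * (-2.025954) = -0.267159
  p = 34/91 = 0.373626; ln(p) = -0.984500; p*ln(p) = 0.373626 * (-0.984500) = -0.367835
  p = 5/91 = 0.054945; ln(p) = -2.901423; p*ln(p) = 0.054945 * (-2.901423) = -0.159419
  p = 19/91 = 0.208791; ln(p) = -1.566422; p*ln(p) = 0.208791 * (-1.566422) = -0.327055
  p = 10/91 = 0.109890; ln(p) = -2.208275; p*ln(p) = 0.109890 * (-2.208275) = -0.242667
  p = 11/91 = 0.120879; ln(p) = -2.112965; p*ln(p) = 0.120879 * (-2.112965) = -0.255413
sum(p*ln(p)) = (-0.267159) + (-0.367835) + (-0.159419) + (-0.327055) + (-0.242667) + (-0.255413) = -1.619548
H' = -(-1.619548) = 1.619548 ≈ 1.6195

1.6195


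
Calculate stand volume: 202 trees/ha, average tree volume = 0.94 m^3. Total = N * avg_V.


V_stand = 202 * 0.94 = 189.88 ≈ 189.9 m^3/ha

189.9 m^3/ha


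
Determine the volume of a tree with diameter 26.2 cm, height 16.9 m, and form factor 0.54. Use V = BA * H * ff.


(D/200)^2 = (26.2/200)^2 = 0.131^2 = 0.017161
BA = 3.141593 * 0.017161 = 0.0539129 m^2
V = 0.0539129 * 16.9 * 0.54 = 0.492009 ≈ 0.492 m^3

0.492 m^3


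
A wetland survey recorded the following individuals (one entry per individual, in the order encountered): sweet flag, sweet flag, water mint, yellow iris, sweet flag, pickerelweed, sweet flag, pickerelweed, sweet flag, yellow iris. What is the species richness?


Total individuals logged = 10
Distinct species (count of individuals): sweet flag (5), water mint (1), yellow iris (2), pickerelweed (2)
Species richness = number of distinct species = 4

4


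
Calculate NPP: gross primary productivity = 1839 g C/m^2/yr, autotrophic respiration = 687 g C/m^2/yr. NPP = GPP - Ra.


NPP = GPP - Ra = 1839 - 687 = 1152 g C/m^2/yr

1152 g C/m^2/yr


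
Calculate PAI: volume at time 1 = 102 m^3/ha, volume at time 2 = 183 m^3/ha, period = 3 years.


PAI = (V2 - V1) / period = (183 - 102) / 3 = 81 / 3 = 27.00 m^3/ha/yr

27.00 m^3/ha/yr


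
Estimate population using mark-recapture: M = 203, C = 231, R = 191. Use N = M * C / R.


N = M * C / R = 203 * 231 / 191 = 46893 / 191 = 245.51 ≈ 246

246 individuals


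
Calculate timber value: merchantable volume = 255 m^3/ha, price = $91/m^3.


Value = 255 * 91 = $23205/ha

$23205/ha


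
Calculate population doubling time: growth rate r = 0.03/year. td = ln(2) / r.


td = ln(2) / 0.03 = 0.693147 / 0.03 = 23.1049 ≈ 23.1 years

23.1 years


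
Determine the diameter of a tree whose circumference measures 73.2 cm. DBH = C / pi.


DBH = C / pi = 73.2 / 3.141593 = 23.3003 ≈ 23.30 cm

23.30 cm


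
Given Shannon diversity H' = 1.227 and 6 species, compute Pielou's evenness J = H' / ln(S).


ln(6) = 1.79176
J = H' / ln(S) = 1.227 / 1.79176 = 0.684802 ≈ 0.6848

0.6848


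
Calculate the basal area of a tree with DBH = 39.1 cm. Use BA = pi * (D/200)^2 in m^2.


D/200 = 39.1/200 = 0.1955 m
(D/200)^2 = 0.1955^2 = 0.03822025
BA = 3.141593 * 0.03822025 = 0.120072 ≈ 0.1201 m^2

0.1201 m^2


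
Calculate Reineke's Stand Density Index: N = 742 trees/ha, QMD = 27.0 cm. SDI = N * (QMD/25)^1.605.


QMD/25 = 27.0/25 = 1.08
(1.08)^1.605 = exp(1.605 * ln(1.08)) = exp(1.605 * 0.0769610) = exp(0.123522) = 1.13147
SDI = 742 * 1.13147 = 839.551 ≈ 840

840


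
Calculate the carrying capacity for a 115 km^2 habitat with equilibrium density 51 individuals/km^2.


K = 51 * 115 = 5865 individuals

5865 individuals


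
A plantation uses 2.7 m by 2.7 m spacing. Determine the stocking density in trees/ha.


N = 10000 / 2.7^2 = 10000 / 7.29 = 1371.74 ≈ 1372 trees/ha

1372 trees/ha


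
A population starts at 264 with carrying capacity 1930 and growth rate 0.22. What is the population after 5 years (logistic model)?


(K - N0)/N0 = (1930 - 264)/264 = 1666/264 = 6.31061
r*t = 0.22 * 5 = 1.1; exp(-1.1) = 0.332871
6.31061 * 0.332871 = 2.10062
1 + 2.10062 = 3.10062
N = 1930 / 3.10062 = 622.456 ≈ 622

622


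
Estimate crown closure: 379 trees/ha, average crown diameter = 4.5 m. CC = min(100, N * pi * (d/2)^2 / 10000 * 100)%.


(d/2)^2 = (4.5/2)^2 = 2.25^2 = 5.0625
Crown area = 3.141593 * 5.0625 = 15.9043 m^2
N * area / 10000 * 100 = 379 * 15.9043 / 10000 * 100 = 60.2773
CC = min(100, 60.2773) = 60.2773 ≈ 60.3%

60.3%


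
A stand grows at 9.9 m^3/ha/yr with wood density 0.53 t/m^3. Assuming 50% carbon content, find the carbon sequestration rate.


C = 9.9 * 0.53 * 0.5 = 2.6235 ≈ 2.62 t C/ha/yr

2.62 t C/ha/yr


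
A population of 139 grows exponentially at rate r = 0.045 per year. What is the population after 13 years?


r*t = 0.045 * 13 = 0.585
exp(0.585) = 1.79499
N = 139 * 1.79499 = 249.504 ≈ 250

250


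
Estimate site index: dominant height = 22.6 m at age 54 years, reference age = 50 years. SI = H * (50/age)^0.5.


50/54 = 0.925926
(0.925926)^0.5 = 0.962250
SI = 22.6 * 0.962250 = 21.7469 ≈ 21.7 m

21.7 m


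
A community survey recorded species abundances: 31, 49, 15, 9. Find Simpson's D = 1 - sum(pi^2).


Total N = 31 + 49 + 15 + 9 = 104
Per-species terms:
  p = 31/104 = 0.298077; p^2 = 0.298077^2 = 0.088850
  p = 49/104 = 0.471154; p^2 = 0.471154^2 = 0.221986
  p = 15/104 = 0.144231; p^2 = 0.144231^2 = 0.020803
  p = 9/104 = 0.086538; p^2 = 0.086538^2 = 0.007489
sum(p^2) = 0.088850 + 0.221986 + 0.020803 + 0.007489 = 0.339128
D = 1 - 0.339128 = 0.660872 ≈ 0.6609

0.6609


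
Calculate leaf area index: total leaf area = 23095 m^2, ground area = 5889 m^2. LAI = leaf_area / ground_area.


LAI = 23095 / 5889 = 3.9217 ≈ 3.92

3.92


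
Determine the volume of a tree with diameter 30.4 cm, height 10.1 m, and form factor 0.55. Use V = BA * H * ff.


(D/200)^2 = (30.4/200)^2 = 0.152^2 = 0.023104
BA = 3.141593 * 0.023104 = 0.0725834 m^2
V = 0.0725834 * 10.1 * 0.55 = 0.403201 ≈ 0.403 m^3

0.403 m^3


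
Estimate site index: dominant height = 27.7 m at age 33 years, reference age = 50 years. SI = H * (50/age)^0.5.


50/33 = 1.51515
(1.51515)^0.5 = 1.23091
SI = 27.7 * 1.23091 = 34.0962 ≈ 34.1 m

34.1 m


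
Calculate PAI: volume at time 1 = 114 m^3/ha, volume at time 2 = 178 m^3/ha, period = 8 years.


PAI = (V2 - V1) / period = (178 - 114) / 8 = 64 / 8 = 8.00 m^3/ha/yr

8.00 m^3/ha/yr


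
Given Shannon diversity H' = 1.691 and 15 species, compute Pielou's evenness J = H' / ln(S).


ln(15) = 2.70805
J = H' / ln(S) = 1.691 / 2.70805 = 0.624435 ≈ 0.6244

0.6244


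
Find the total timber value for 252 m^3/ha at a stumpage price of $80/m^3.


Value = 252 * 80 = $20160/ha

$20160/ha


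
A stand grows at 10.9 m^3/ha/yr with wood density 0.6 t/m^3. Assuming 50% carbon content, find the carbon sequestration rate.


C = 10.9 * 0.6 * 0.5 = 3.27 t C/ha/yr

3.27 t C/ha/yr


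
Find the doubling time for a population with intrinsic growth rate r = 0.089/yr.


td = ln(2) / 0.089 = 0.693147 / 0.089 = 7.78817 ≈ 7.8 years

7.8 years


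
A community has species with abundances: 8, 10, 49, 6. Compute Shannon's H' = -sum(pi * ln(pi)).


Total N = 8 + 10 + 49 + 6 = 73
Per-species terms:
  p = 8/73 = 0.109589; ln(p) = -2.211018; p*ln(p) = 0.109589 * (-2.211018) = -0.242303
  p = 10/73 = 0.136986; ln(p) = -1.987877; p*ln(p) = 0.136986 * (-1.987877) = -0.272311
  p = 49/73 = 0.671233; ln(p) = -0.398639; p*ln(p) = 0.671233 * (-0.398639) = -0.267580
  p = 6/73 = 0.082192; ln(p) = -2.498697; p*ln(p) = 0.082192 * (-2.498697) = -0.205373
sum(p*ln(p)) = (-0.242303) + (-0.272311) + (-0.267580) + (-0.205373) = -0.987567
H' = -(-0.987567) = 0.987567 ≈ 0.9876

0.9876


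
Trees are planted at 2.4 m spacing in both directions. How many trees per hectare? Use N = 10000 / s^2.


N = 10000 / 2.4^2 = 10000 / 5.76 = 1736.11 ≈ 1736 trees/ha

1736 trees/ha


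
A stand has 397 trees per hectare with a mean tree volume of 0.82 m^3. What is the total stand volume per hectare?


V_stand = 397 * 0.82 = 325.54 ≈ 325.5 m^3/ha

325.5 m^3/ha


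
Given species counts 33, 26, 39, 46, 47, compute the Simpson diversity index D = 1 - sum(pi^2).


Total N = 33 + 26 + 39 + 46 + 47 = 191
Per-species terms:
  p = 33/191 = 0.172775; p^2 = 0.172775^2 = 0.029851
  p = 26/191 = 0.136126; p^2 = 0.136126^2 = 0.018530
  p = 39/191 = 0.204188; p^2 = 0.204188^2 = 0.041693
  p = 46/191 = 0.240838; p^2 = 0.240838^2 = 0.058003
  p = 47/191 = 0.246073; p^2 = 0.246073^2 = 0.060552
sum(p^2) = 0.029851 + 0.018530 + 0.041693 + 0.058003 + 0.060552 = 0.208629
D = 1 - 0.208629 = 0.791371 ≈ 0.7914

0.7914


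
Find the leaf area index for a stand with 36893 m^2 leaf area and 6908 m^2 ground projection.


LAI = 36893 / 6908 = 5.3406 ≈ 5.34

5.34


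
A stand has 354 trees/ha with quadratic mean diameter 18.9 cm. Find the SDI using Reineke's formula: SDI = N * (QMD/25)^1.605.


QMD/25 = 18.9/25 = 0.756
(0.756)^1.605 = exp(1.605 * ln(0.756)) = exp(1.605 * (-0.279714)) = exp(-0.448941) = 0.638304
SDI = 354 * 0.638304 = 225.960 ≈ 226

226


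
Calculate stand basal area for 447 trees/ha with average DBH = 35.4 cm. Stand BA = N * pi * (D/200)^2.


(D/200)^2 = (35.4/200)^2 = 0.177^2 = 0.031329
Individual BA = 3.141593 * 0.031329 = 0.0984230 m^2
Stand BA = 447 * 0.0984230 = 43.9951 ≈ 44.00 m^2/ha

44.00 m^2/ha


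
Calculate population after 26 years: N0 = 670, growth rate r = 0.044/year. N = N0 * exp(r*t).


r*t = 0.044 * 26 = 1.144
exp(1.144) = 3.13930
N = 670 * 3.13930 = 2103.33 ≈ 2103

2103


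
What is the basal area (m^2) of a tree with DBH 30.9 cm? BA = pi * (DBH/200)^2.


D/200 = 30.9/200 = 0.1545 m
(D/200)^2 = 0.1545^2 = 0.02387025
BA = 3.141593 * 0.02387025 = 0.0749906 ≈ 0.0750 m^2

0.0750 m^2


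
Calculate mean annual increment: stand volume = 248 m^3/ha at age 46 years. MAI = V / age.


MAI = 248 / 46 = 5.3913 ≈ 5.39 m^3/ha/yr

5.39 m^3/ha/yr


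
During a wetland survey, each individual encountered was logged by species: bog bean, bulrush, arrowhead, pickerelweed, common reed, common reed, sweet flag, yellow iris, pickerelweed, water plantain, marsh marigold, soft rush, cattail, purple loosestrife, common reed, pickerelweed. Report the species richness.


Total individuals logged = 16
Distinct species (count of individuals): bog bean (1), bulrush (1), arrowhead (1), pickerelweed (3), common reed (3), sweet flag (1), yellow iris (1), water plantain (1), marsh marigold (1), soft rush (1), cattail (1), purple loosestrife (1)
Species richness = number of distinct species = 12

12


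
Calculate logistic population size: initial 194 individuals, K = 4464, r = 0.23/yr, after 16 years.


(K - N0)/N0 = (4464 - 194)/194 = 4270/194 = 22.0103
r*t = 0.23 * 16 = 3.68; exp(-3.68) = 0.0252230
22.0103 * 0.0252230 = 0.555166
1 + 0.555166 = 1.55517
N = 4464 / 1.55517 = 2870.43 ≈ 2870

2870


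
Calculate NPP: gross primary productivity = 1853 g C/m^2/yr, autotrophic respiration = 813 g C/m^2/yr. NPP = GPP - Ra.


NPP = GPP - Ra = 1853 - 813 = 1040 g C/m^2/yr

1040 g C/m^2/yr


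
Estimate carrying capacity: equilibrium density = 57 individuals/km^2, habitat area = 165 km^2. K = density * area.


K = 57 * 165 = 9405 individuals

9405 individuals


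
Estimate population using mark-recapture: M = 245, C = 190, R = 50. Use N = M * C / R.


N = M * C / R = 245 * 190 / 50 = 46550 / 50 = 931

931 individuals


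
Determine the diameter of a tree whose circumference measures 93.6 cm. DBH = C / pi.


DBH = C / pi = 93.6 / 3.141593 = 29.7938 ≈ 29.79 cm

29.79 cm


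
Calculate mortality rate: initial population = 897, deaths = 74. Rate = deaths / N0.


Mortality rate = 74 / 897 = 0.082497 ≈ 0.0825

0.0825


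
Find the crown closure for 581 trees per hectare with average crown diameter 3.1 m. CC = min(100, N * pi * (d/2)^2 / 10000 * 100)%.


(d/2)^2 = (3.1/2)^2 = 1.55^2 = 2.4025
Crown area = 3.141593 * 2.4025 = 7.54768 m^2
N * area / 10000 * 100 = 581 * 7.54768 / 10000 * 100 = 43.8520
CC = min(100, 43.8520) = 43.8520 ≈ 43.9%

43.9%


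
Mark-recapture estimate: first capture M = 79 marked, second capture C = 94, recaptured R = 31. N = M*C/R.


N = M * C / R = 79 * 94 / 31 = 7426 / 31 = 239.55 ≈ 240

240 individuals


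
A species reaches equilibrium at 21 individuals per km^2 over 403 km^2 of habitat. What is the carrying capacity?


K = 21 * 403 = 8463 individuals

8463 individuals


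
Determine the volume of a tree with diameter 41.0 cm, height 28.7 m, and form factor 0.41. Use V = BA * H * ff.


(D/200)^2 = (41.0/200)^2 = 0.205^2 = 0.042025
BA = 3.141593 * 0.042025 = 0.132025 m^2
V = 0.132025 * 28.7 * 0.41 = 1.55354 ≈ 1.554 m^3

1.554 m^3


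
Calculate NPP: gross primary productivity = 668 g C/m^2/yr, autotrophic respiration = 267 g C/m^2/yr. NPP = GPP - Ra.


NPP = GPP - Ra = 668 - 267 = 401 g C/m^2/yr

401 g C/m^2/yr


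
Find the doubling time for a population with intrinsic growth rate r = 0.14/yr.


td = ln(2) / 0.14 = 0.693147 / 0.14 = 4.95105 ≈ 5.0 years

5.0 years


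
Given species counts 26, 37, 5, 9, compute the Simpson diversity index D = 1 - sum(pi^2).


Total N = 26 + 37 + 5 + 9 = 77
Per-species terms:
  p = 26/77 = 0.337662; p^2 = 0.337662^2 = 0.114016
  p = 37/77 = 0.480519; p^2 = 0.480519^2 = 0.230899
  p = 5/77 = 0.064935; p^2 = 0.064935^2 = 0.004217
  p = 9/77 = 0.116883; p^2 = 0.116883^2 = 0.013662
sum(p^2) = 0.114016 + 0.230899 + 0.004217 + 0.013662 = 0.362794
D = 1 - 0.362794 = 0.637206 ≈ 0.6372

0.6372


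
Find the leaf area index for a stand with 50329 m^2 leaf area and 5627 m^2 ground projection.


LAI = 50329 / 5627 = 8.9442 ≈ 8.94

8.94


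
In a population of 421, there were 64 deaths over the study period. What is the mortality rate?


Mortality rate = 64 / 421 = 0.152019 ≈ 0.1520

0.1520


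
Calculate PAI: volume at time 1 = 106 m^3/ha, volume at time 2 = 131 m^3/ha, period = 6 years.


PAI = (V2 - V1) / period = (131 - 106) / 6 = 25 / 6 = 4.1667 ≈ 4.17 m^3/ha/yr

4.17 m^3/ha/yr


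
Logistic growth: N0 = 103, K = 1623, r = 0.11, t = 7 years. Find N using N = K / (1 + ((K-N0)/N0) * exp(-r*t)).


(K - N0)/N0 = (1623 - 103)/103 = 1520/103 = 14.7573
r*t = 0.11 * 7 = 0.77; exp(-0.77) = 0.463013
14.7573 * 0.463013 = 6.83282
1 + 6.83282 = 7.83282
N = 1623 / 7.83282 = 207.205 ≈ 207

207


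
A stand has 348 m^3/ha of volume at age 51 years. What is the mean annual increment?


MAI = 348 / 51 = 6.8235 ≈ 6.82 m^3/ha/yr

6.82 m^3/ha/yr


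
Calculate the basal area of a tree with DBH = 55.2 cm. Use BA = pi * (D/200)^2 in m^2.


D/200 = 55.2/200 = 0.276 m
(D/200)^2 = 0.276^2 = 0.076176
BA = 3.141593 * 0.076176 = 0.239314 ≈ 0.2393 m^2

0.2393 m^2


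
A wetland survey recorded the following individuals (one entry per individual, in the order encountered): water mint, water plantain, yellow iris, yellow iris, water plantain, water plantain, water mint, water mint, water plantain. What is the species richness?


Total individuals logged = 9
Distinct species (count of individuals): water mint (3), water plantain (4), yellow iris (2)
Species richness = number of distinct species = 3

3


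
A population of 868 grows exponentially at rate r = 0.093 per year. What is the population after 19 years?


r*t = 0.093 * 19 = 1.767
exp(1.767) = 5.85327
N = 868 * 5.85327 = 5080.64 ≈ 5081

5081


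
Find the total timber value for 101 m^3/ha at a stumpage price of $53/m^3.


Value = 101 * 53 = $5353/ha

$5353/ha


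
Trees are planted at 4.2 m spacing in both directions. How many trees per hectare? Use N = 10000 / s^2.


N = 10000 / 4.2^2 = 10000 / 17.64 = 566.893 ≈ 567 trees/ha

567 trees/ha


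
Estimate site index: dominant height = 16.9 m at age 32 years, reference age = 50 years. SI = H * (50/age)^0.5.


50/32 = 1.56250
(1.56250)^0.5 = 1.25000
SI = 16.9 * 1.25000 = 21.1250 ≈ 21.1 m

21.1 m


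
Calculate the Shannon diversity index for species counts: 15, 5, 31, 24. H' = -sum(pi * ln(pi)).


Total N = 15 + 5 + 31 + 24 = 75
Per-species terms:
  p = 15/75 = 0.200000; ln(p) = -1.609438; p*ln(p) = 0.200000 * (-1.609438) = -0.321888
  p = 5/75 = 0.066667; ln(p) = -2.708045; p*ln(p) = 0.066667 * (-2.708045) = -0.180537
  p = 31/75 = 0.413333; ln(p) = -0.883502; p*ln(p) = 0.413333 * (-0.883502) = -0.365181
  p = 24/75 = 0.320000; ln(p) = -1.139434; p*ln(p) = 0.320000 * (-1.139434) = -0.364619
sum(p*ln(p)) = (-0.321888) + (-0.180537) + (-0.365181) + (-0.364619) = -1.232225
H' = -(-1.232225) = 1.232225 ≈ 1.2322

1.2322


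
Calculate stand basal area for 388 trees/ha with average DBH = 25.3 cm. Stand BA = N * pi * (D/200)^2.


(D/200)^2 = (25.3/200)^2 = 0.1265^2 = 0.01600225
Individual BA = 3.141593 * 0.01600225 = 0.0502726 m^2
Stand BA = 388 * 0.0502726 = 19.5058 ≈ 19.51 m^2/ha

19.51 m^2/ha


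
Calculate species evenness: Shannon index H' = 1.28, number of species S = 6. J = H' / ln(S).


ln(6) = 1.79176
J = H' / ln(S) = 1.28 / 1.79176 = 0.714381 ≈ 0.7144

0.7144


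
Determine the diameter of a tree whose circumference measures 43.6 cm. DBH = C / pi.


DBH = C / pi = 43.6 / 3.141593 = 13.8783 ≈ 13.88 cm

13.88 cm


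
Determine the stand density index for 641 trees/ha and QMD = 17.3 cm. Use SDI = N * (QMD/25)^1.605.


QMD/25 = 17.3/25 = 0.692
(0.692)^1.605 = exp(1.605 * ln(0.692)) = exp(1.605 * (-0.368169)) = exp(-0.590911) = 0.553823
SDI = 641 * 0.553823 = 355.001 ≈ 355

355


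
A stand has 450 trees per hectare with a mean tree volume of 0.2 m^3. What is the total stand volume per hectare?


V_stand = 450 * 0.2 = 90.0 m^3/ha

90.0 m^3/ha


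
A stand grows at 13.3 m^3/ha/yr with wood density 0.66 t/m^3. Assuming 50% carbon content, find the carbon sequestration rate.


C = 13.3 * 0.66 * 0.5 = 4.389 ≈ 4.39 t C/ha/yr

4.39 t C/ha/yr


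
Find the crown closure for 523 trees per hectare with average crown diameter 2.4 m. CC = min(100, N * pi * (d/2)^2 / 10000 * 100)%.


(d/2)^2 = (2.4/2)^2 = 1.2^2 = 1.44
Crown area = 3.141593 * 1.44 = 4.52389 m^2
N * area / 10000 * 100 = 523 * 4.52389 / 10000 * 100 = 23.6599
CC = min(100, 23.6599) = 23.6599 ≈ 23.7%

23.7%
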